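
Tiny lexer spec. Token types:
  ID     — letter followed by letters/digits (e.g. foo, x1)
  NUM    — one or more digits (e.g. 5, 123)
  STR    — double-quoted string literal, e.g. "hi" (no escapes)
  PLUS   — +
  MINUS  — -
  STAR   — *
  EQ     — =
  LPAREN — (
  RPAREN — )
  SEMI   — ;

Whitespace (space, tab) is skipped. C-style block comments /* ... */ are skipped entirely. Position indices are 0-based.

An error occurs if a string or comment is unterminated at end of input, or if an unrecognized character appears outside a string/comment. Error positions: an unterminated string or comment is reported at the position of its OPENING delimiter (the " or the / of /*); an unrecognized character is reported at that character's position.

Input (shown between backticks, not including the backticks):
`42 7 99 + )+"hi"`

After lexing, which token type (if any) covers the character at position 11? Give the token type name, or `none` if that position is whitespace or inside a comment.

Answer: PLUS

Derivation:
pos=0: emit NUM '42' (now at pos=2)
pos=3: emit NUM '7' (now at pos=4)
pos=5: emit NUM '99' (now at pos=7)
pos=8: emit PLUS '+'
pos=10: emit RPAREN ')'
pos=11: emit PLUS '+'
pos=12: enter STRING mode
pos=12: emit STR "hi" (now at pos=16)
DONE. 7 tokens: [NUM, NUM, NUM, PLUS, RPAREN, PLUS, STR]
Position 11: char is '+' -> PLUS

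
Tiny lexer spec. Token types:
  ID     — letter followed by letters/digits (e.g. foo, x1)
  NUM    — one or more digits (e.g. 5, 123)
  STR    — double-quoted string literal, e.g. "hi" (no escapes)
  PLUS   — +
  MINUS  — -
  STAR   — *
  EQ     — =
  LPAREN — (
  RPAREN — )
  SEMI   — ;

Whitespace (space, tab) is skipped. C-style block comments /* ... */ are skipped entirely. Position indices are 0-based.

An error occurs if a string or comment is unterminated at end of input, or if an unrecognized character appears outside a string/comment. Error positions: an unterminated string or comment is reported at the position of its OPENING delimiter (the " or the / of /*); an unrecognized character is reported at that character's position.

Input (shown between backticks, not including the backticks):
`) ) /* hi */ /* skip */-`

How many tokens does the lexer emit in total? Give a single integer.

pos=0: emit RPAREN ')'
pos=2: emit RPAREN ')'
pos=4: enter COMMENT mode (saw '/*')
exit COMMENT mode (now at pos=12)
pos=13: enter COMMENT mode (saw '/*')
exit COMMENT mode (now at pos=23)
pos=23: emit MINUS '-'
DONE. 3 tokens: [RPAREN, RPAREN, MINUS]

Answer: 3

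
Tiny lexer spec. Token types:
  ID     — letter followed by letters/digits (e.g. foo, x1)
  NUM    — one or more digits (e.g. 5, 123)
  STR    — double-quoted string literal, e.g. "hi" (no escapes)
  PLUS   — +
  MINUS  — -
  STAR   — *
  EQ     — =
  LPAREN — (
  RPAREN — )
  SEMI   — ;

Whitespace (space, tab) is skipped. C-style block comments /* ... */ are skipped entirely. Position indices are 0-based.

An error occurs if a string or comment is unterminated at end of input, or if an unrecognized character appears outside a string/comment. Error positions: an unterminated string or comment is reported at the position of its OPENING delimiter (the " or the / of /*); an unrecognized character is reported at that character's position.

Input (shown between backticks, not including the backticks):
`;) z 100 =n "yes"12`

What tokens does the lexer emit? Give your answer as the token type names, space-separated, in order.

Answer: SEMI RPAREN ID NUM EQ ID STR NUM

Derivation:
pos=0: emit SEMI ';'
pos=1: emit RPAREN ')'
pos=3: emit ID 'z' (now at pos=4)
pos=5: emit NUM '100' (now at pos=8)
pos=9: emit EQ '='
pos=10: emit ID 'n' (now at pos=11)
pos=12: enter STRING mode
pos=12: emit STR "yes" (now at pos=17)
pos=17: emit NUM '12' (now at pos=19)
DONE. 8 tokens: [SEMI, RPAREN, ID, NUM, EQ, ID, STR, NUM]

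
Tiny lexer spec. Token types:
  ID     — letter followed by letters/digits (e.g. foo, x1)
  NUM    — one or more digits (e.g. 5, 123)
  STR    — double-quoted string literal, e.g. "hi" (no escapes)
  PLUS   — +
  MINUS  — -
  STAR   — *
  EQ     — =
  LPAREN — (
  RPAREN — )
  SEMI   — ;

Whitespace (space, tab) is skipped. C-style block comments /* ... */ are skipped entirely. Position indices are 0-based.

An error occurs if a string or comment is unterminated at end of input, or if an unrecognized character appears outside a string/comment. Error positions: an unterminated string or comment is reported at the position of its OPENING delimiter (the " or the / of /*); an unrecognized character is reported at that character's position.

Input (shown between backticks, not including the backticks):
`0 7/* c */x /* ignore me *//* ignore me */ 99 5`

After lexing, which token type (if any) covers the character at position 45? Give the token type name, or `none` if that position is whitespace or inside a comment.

Answer: none

Derivation:
pos=0: emit NUM '0' (now at pos=1)
pos=2: emit NUM '7' (now at pos=3)
pos=3: enter COMMENT mode (saw '/*')
exit COMMENT mode (now at pos=10)
pos=10: emit ID 'x' (now at pos=11)
pos=12: enter COMMENT mode (saw '/*')
exit COMMENT mode (now at pos=27)
pos=27: enter COMMENT mode (saw '/*')
exit COMMENT mode (now at pos=42)
pos=43: emit NUM '99' (now at pos=45)
pos=46: emit NUM '5' (now at pos=47)
DONE. 5 tokens: [NUM, NUM, ID, NUM, NUM]
Position 45: char is ' ' -> none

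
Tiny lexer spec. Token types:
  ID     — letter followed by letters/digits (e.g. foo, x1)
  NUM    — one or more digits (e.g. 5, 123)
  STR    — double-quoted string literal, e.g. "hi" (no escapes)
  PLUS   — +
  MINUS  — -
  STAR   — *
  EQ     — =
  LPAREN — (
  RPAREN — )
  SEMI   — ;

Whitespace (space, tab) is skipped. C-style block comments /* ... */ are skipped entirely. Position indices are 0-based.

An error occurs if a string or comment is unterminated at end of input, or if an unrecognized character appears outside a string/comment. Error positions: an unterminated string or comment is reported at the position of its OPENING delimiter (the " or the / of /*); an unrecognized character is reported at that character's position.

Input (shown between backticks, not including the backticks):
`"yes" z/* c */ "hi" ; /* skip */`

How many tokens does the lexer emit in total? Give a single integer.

pos=0: enter STRING mode
pos=0: emit STR "yes" (now at pos=5)
pos=6: emit ID 'z' (now at pos=7)
pos=7: enter COMMENT mode (saw '/*')
exit COMMENT mode (now at pos=14)
pos=15: enter STRING mode
pos=15: emit STR "hi" (now at pos=19)
pos=20: emit SEMI ';'
pos=22: enter COMMENT mode (saw '/*')
exit COMMENT mode (now at pos=32)
DONE. 4 tokens: [STR, ID, STR, SEMI]

Answer: 4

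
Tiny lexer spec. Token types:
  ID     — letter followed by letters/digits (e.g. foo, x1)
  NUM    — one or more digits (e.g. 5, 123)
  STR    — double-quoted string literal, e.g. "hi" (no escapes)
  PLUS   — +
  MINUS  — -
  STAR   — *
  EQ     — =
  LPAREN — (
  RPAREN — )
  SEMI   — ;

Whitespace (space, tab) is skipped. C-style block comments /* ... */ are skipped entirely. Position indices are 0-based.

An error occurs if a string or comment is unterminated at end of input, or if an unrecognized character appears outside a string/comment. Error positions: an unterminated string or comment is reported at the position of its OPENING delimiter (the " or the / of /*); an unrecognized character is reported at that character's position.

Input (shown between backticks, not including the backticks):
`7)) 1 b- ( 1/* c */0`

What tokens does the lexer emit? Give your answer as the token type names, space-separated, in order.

pos=0: emit NUM '7' (now at pos=1)
pos=1: emit RPAREN ')'
pos=2: emit RPAREN ')'
pos=4: emit NUM '1' (now at pos=5)
pos=6: emit ID 'b' (now at pos=7)
pos=7: emit MINUS '-'
pos=9: emit LPAREN '('
pos=11: emit NUM '1' (now at pos=12)
pos=12: enter COMMENT mode (saw '/*')
exit COMMENT mode (now at pos=19)
pos=19: emit NUM '0' (now at pos=20)
DONE. 9 tokens: [NUM, RPAREN, RPAREN, NUM, ID, MINUS, LPAREN, NUM, NUM]

Answer: NUM RPAREN RPAREN NUM ID MINUS LPAREN NUM NUM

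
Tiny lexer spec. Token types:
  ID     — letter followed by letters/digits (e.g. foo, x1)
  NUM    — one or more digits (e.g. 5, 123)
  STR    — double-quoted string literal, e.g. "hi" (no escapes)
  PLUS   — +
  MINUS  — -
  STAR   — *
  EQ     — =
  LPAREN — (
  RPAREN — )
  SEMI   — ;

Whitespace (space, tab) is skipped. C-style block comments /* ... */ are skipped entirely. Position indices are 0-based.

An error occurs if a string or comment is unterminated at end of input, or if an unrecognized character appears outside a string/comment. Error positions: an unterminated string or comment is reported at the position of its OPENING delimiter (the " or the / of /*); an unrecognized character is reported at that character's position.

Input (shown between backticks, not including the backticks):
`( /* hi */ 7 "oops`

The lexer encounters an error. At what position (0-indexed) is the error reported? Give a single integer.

Answer: 13

Derivation:
pos=0: emit LPAREN '('
pos=2: enter COMMENT mode (saw '/*')
exit COMMENT mode (now at pos=10)
pos=11: emit NUM '7' (now at pos=12)
pos=13: enter STRING mode
pos=13: ERROR — unterminated string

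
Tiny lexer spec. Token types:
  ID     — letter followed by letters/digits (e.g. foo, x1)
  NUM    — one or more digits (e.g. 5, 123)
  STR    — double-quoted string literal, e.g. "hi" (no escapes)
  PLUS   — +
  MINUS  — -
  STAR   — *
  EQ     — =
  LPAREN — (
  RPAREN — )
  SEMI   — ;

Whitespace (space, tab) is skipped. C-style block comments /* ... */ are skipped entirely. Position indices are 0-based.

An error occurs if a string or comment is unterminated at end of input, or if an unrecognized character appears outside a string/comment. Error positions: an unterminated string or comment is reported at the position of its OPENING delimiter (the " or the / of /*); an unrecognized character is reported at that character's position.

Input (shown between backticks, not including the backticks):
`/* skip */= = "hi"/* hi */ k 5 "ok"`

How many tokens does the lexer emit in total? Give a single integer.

pos=0: enter COMMENT mode (saw '/*')
exit COMMENT mode (now at pos=10)
pos=10: emit EQ '='
pos=12: emit EQ '='
pos=14: enter STRING mode
pos=14: emit STR "hi" (now at pos=18)
pos=18: enter COMMENT mode (saw '/*')
exit COMMENT mode (now at pos=26)
pos=27: emit ID 'k' (now at pos=28)
pos=29: emit NUM '5' (now at pos=30)
pos=31: enter STRING mode
pos=31: emit STR "ok" (now at pos=35)
DONE. 6 tokens: [EQ, EQ, STR, ID, NUM, STR]

Answer: 6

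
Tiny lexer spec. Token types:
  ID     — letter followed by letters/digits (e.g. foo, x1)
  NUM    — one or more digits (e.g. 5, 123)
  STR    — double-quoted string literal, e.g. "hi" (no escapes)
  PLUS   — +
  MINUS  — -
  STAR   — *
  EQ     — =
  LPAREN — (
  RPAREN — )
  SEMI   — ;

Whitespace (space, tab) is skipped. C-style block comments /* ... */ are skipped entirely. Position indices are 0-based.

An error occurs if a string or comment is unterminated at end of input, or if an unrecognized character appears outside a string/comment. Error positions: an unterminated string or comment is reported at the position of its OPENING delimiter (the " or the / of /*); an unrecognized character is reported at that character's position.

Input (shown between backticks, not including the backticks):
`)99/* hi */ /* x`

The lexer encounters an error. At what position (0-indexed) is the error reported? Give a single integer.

pos=0: emit RPAREN ')'
pos=1: emit NUM '99' (now at pos=3)
pos=3: enter COMMENT mode (saw '/*')
exit COMMENT mode (now at pos=11)
pos=12: enter COMMENT mode (saw '/*')
pos=12: ERROR — unterminated comment (reached EOF)

Answer: 12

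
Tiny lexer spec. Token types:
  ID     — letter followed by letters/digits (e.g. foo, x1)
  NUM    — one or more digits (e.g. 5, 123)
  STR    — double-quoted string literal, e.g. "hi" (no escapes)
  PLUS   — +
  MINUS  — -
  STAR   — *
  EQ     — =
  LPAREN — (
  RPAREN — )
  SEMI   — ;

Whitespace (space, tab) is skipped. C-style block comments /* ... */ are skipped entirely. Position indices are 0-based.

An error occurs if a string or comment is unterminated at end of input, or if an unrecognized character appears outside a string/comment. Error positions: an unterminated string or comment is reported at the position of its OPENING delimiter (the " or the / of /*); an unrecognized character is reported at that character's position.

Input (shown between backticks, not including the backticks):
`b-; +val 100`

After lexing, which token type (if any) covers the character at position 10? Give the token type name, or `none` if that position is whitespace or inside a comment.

pos=0: emit ID 'b' (now at pos=1)
pos=1: emit MINUS '-'
pos=2: emit SEMI ';'
pos=4: emit PLUS '+'
pos=5: emit ID 'val' (now at pos=8)
pos=9: emit NUM '100' (now at pos=12)
DONE. 6 tokens: [ID, MINUS, SEMI, PLUS, ID, NUM]
Position 10: char is '0' -> NUM

Answer: NUM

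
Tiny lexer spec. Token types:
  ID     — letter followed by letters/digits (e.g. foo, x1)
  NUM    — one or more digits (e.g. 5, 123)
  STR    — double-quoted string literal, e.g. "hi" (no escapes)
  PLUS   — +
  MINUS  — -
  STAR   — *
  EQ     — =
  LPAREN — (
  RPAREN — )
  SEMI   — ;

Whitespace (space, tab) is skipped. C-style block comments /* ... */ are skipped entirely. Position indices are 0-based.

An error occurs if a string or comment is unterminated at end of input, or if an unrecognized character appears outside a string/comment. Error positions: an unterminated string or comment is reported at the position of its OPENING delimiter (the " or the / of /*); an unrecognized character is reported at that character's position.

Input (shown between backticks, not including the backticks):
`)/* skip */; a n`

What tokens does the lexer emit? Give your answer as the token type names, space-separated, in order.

Answer: RPAREN SEMI ID ID

Derivation:
pos=0: emit RPAREN ')'
pos=1: enter COMMENT mode (saw '/*')
exit COMMENT mode (now at pos=11)
pos=11: emit SEMI ';'
pos=13: emit ID 'a' (now at pos=14)
pos=15: emit ID 'n' (now at pos=16)
DONE. 4 tokens: [RPAREN, SEMI, ID, ID]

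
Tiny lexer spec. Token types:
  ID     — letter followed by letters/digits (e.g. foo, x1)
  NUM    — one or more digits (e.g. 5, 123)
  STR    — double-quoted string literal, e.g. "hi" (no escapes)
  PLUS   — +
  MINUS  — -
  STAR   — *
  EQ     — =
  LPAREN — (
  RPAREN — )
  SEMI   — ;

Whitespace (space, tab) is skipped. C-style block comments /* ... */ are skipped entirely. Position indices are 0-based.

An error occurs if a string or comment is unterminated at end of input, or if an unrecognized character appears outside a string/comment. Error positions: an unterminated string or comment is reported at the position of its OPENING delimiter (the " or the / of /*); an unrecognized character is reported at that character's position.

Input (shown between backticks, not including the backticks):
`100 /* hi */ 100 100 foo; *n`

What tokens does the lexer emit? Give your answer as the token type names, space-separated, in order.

pos=0: emit NUM '100' (now at pos=3)
pos=4: enter COMMENT mode (saw '/*')
exit COMMENT mode (now at pos=12)
pos=13: emit NUM '100' (now at pos=16)
pos=17: emit NUM '100' (now at pos=20)
pos=21: emit ID 'foo' (now at pos=24)
pos=24: emit SEMI ';'
pos=26: emit STAR '*'
pos=27: emit ID 'n' (now at pos=28)
DONE. 7 tokens: [NUM, NUM, NUM, ID, SEMI, STAR, ID]

Answer: NUM NUM NUM ID SEMI STAR ID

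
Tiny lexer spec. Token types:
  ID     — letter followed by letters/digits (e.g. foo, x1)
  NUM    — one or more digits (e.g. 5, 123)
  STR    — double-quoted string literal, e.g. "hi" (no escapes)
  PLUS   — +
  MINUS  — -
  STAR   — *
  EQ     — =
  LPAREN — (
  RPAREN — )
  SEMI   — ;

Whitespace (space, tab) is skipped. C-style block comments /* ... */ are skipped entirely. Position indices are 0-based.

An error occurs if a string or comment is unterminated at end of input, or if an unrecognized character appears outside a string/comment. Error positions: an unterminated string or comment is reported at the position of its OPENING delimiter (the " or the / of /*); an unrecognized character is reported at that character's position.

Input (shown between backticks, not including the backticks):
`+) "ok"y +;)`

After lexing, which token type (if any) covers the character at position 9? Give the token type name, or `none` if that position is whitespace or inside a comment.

pos=0: emit PLUS '+'
pos=1: emit RPAREN ')'
pos=3: enter STRING mode
pos=3: emit STR "ok" (now at pos=7)
pos=7: emit ID 'y' (now at pos=8)
pos=9: emit PLUS '+'
pos=10: emit SEMI ';'
pos=11: emit RPAREN ')'
DONE. 7 tokens: [PLUS, RPAREN, STR, ID, PLUS, SEMI, RPAREN]
Position 9: char is '+' -> PLUS

Answer: PLUS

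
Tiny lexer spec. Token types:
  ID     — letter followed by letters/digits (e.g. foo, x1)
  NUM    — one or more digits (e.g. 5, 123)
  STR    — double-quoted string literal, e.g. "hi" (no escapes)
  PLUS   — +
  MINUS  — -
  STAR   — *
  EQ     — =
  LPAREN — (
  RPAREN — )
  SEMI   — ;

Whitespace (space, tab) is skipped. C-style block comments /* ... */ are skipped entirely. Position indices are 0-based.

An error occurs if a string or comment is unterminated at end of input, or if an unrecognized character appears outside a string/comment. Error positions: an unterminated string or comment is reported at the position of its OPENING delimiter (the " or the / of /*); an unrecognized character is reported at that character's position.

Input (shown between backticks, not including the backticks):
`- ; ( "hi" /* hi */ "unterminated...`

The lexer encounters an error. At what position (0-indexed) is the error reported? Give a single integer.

pos=0: emit MINUS '-'
pos=2: emit SEMI ';'
pos=4: emit LPAREN '('
pos=6: enter STRING mode
pos=6: emit STR "hi" (now at pos=10)
pos=11: enter COMMENT mode (saw '/*')
exit COMMENT mode (now at pos=19)
pos=20: enter STRING mode
pos=20: ERROR — unterminated string

Answer: 20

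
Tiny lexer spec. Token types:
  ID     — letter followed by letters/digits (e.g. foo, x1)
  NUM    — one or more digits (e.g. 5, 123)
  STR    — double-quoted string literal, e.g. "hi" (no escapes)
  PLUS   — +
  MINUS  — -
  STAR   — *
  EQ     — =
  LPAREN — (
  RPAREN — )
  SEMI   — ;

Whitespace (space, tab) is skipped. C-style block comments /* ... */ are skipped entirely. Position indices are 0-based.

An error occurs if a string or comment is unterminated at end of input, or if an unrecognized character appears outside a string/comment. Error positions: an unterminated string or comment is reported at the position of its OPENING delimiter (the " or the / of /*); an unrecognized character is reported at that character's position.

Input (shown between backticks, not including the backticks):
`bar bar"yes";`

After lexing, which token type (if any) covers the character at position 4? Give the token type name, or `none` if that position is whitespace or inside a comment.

pos=0: emit ID 'bar' (now at pos=3)
pos=4: emit ID 'bar' (now at pos=7)
pos=7: enter STRING mode
pos=7: emit STR "yes" (now at pos=12)
pos=12: emit SEMI ';'
DONE. 4 tokens: [ID, ID, STR, SEMI]
Position 4: char is 'b' -> ID

Answer: ID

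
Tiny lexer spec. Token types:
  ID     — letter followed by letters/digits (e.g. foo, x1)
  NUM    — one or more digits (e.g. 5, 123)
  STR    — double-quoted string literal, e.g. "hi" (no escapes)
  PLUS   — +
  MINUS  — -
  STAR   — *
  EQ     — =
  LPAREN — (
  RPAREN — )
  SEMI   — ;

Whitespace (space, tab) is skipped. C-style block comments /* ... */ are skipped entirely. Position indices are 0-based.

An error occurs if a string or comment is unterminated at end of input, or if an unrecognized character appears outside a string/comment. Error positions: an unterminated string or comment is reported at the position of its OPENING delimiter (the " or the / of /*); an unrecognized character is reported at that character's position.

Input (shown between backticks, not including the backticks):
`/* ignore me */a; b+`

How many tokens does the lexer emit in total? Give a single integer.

Answer: 4

Derivation:
pos=0: enter COMMENT mode (saw '/*')
exit COMMENT mode (now at pos=15)
pos=15: emit ID 'a' (now at pos=16)
pos=16: emit SEMI ';'
pos=18: emit ID 'b' (now at pos=19)
pos=19: emit PLUS '+'
DONE. 4 tokens: [ID, SEMI, ID, PLUS]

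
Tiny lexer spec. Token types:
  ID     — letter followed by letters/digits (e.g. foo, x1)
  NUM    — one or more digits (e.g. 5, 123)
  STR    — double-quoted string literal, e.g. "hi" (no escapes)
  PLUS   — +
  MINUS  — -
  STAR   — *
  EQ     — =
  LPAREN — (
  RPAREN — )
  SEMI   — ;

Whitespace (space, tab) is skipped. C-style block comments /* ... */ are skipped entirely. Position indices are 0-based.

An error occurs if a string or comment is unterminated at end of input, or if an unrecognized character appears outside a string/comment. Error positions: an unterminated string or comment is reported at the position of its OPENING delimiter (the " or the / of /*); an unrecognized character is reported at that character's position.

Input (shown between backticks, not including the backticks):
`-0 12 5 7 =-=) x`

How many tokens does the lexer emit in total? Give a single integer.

Answer: 10

Derivation:
pos=0: emit MINUS '-'
pos=1: emit NUM '0' (now at pos=2)
pos=3: emit NUM '12' (now at pos=5)
pos=6: emit NUM '5' (now at pos=7)
pos=8: emit NUM '7' (now at pos=9)
pos=10: emit EQ '='
pos=11: emit MINUS '-'
pos=12: emit EQ '='
pos=13: emit RPAREN ')'
pos=15: emit ID 'x' (now at pos=16)
DONE. 10 tokens: [MINUS, NUM, NUM, NUM, NUM, EQ, MINUS, EQ, RPAREN, ID]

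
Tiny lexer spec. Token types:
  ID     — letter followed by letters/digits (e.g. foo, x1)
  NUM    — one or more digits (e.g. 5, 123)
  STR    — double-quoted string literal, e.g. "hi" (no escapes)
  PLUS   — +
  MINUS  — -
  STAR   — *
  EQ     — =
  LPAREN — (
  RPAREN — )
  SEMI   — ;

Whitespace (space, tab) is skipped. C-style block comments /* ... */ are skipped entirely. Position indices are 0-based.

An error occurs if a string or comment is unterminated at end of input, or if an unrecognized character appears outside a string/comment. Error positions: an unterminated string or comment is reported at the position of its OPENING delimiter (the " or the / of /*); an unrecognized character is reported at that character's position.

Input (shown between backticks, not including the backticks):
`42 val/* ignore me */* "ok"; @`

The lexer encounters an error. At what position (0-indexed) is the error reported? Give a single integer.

Answer: 29

Derivation:
pos=0: emit NUM '42' (now at pos=2)
pos=3: emit ID 'val' (now at pos=6)
pos=6: enter COMMENT mode (saw '/*')
exit COMMENT mode (now at pos=21)
pos=21: emit STAR '*'
pos=23: enter STRING mode
pos=23: emit STR "ok" (now at pos=27)
pos=27: emit SEMI ';'
pos=29: ERROR — unrecognized char '@'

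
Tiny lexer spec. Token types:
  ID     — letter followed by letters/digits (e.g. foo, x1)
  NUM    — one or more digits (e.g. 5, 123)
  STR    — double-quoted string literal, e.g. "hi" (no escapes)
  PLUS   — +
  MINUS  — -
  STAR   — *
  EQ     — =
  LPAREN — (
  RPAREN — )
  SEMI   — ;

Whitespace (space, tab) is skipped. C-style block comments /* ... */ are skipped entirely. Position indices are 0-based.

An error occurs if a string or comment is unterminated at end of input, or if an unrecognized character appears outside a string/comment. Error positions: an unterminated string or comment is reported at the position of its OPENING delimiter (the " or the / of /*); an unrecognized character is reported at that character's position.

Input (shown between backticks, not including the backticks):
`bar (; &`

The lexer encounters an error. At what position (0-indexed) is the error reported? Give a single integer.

Answer: 7

Derivation:
pos=0: emit ID 'bar' (now at pos=3)
pos=4: emit LPAREN '('
pos=5: emit SEMI ';'
pos=7: ERROR — unrecognized char '&'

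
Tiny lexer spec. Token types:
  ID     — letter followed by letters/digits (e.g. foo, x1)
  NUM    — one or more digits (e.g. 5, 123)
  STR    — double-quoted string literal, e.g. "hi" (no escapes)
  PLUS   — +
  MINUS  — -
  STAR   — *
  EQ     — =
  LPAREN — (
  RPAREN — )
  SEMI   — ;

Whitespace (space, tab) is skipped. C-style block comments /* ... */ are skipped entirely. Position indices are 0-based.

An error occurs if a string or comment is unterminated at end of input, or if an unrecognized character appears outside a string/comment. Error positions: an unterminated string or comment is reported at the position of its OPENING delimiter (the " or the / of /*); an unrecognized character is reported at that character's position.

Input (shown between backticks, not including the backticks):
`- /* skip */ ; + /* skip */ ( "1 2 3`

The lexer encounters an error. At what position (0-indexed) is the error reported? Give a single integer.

pos=0: emit MINUS '-'
pos=2: enter COMMENT mode (saw '/*')
exit COMMENT mode (now at pos=12)
pos=13: emit SEMI ';'
pos=15: emit PLUS '+'
pos=17: enter COMMENT mode (saw '/*')
exit COMMENT mode (now at pos=27)
pos=28: emit LPAREN '('
pos=30: enter STRING mode
pos=30: ERROR — unterminated string

Answer: 30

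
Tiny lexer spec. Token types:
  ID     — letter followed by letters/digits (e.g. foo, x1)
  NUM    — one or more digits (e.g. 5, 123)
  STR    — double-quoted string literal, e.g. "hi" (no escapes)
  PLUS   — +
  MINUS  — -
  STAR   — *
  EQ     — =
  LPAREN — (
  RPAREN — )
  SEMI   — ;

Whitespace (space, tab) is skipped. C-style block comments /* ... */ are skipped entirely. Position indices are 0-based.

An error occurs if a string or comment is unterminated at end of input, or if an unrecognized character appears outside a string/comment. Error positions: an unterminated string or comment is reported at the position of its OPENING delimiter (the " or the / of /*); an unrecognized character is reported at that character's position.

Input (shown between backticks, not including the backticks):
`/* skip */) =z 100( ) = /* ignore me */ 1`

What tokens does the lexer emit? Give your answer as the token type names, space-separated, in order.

Answer: RPAREN EQ ID NUM LPAREN RPAREN EQ NUM

Derivation:
pos=0: enter COMMENT mode (saw '/*')
exit COMMENT mode (now at pos=10)
pos=10: emit RPAREN ')'
pos=12: emit EQ '='
pos=13: emit ID 'z' (now at pos=14)
pos=15: emit NUM '100' (now at pos=18)
pos=18: emit LPAREN '('
pos=20: emit RPAREN ')'
pos=22: emit EQ '='
pos=24: enter COMMENT mode (saw '/*')
exit COMMENT mode (now at pos=39)
pos=40: emit NUM '1' (now at pos=41)
DONE. 8 tokens: [RPAREN, EQ, ID, NUM, LPAREN, RPAREN, EQ, NUM]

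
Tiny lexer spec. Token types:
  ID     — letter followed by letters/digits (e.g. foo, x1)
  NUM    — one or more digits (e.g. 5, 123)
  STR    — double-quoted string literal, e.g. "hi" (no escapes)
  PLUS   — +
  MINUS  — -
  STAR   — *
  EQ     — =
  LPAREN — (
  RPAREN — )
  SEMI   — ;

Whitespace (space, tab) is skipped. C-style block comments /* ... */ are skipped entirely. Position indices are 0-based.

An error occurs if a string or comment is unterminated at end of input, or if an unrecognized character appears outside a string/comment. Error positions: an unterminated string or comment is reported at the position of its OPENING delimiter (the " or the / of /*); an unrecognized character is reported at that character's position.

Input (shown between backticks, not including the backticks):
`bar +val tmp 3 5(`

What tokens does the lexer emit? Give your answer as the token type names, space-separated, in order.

pos=0: emit ID 'bar' (now at pos=3)
pos=4: emit PLUS '+'
pos=5: emit ID 'val' (now at pos=8)
pos=9: emit ID 'tmp' (now at pos=12)
pos=13: emit NUM '3' (now at pos=14)
pos=15: emit NUM '5' (now at pos=16)
pos=16: emit LPAREN '('
DONE. 7 tokens: [ID, PLUS, ID, ID, NUM, NUM, LPAREN]

Answer: ID PLUS ID ID NUM NUM LPAREN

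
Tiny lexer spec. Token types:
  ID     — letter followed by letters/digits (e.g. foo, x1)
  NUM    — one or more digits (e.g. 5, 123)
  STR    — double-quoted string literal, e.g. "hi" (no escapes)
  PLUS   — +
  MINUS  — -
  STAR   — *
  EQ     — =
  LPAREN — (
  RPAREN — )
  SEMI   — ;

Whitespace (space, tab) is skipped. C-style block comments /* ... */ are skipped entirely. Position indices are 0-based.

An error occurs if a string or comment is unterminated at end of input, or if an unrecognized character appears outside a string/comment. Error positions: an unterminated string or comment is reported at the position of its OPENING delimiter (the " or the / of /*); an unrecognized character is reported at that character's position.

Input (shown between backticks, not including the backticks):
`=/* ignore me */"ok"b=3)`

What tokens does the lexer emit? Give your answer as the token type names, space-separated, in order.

Answer: EQ STR ID EQ NUM RPAREN

Derivation:
pos=0: emit EQ '='
pos=1: enter COMMENT mode (saw '/*')
exit COMMENT mode (now at pos=16)
pos=16: enter STRING mode
pos=16: emit STR "ok" (now at pos=20)
pos=20: emit ID 'b' (now at pos=21)
pos=21: emit EQ '='
pos=22: emit NUM '3' (now at pos=23)
pos=23: emit RPAREN ')'
DONE. 6 tokens: [EQ, STR, ID, EQ, NUM, RPAREN]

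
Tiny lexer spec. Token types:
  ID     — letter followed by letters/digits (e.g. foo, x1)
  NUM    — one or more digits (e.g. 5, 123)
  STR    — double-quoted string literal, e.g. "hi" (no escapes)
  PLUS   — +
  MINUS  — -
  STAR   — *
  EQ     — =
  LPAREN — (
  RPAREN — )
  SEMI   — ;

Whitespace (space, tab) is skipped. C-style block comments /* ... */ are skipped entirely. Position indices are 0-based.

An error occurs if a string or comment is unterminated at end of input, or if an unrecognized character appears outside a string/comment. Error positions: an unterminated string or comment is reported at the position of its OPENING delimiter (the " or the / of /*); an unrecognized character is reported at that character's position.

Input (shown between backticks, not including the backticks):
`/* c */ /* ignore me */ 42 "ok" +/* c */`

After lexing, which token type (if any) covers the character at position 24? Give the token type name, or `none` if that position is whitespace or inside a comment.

Answer: NUM

Derivation:
pos=0: enter COMMENT mode (saw '/*')
exit COMMENT mode (now at pos=7)
pos=8: enter COMMENT mode (saw '/*')
exit COMMENT mode (now at pos=23)
pos=24: emit NUM '42' (now at pos=26)
pos=27: enter STRING mode
pos=27: emit STR "ok" (now at pos=31)
pos=32: emit PLUS '+'
pos=33: enter COMMENT mode (saw '/*')
exit COMMENT mode (now at pos=40)
DONE. 3 tokens: [NUM, STR, PLUS]
Position 24: char is '4' -> NUM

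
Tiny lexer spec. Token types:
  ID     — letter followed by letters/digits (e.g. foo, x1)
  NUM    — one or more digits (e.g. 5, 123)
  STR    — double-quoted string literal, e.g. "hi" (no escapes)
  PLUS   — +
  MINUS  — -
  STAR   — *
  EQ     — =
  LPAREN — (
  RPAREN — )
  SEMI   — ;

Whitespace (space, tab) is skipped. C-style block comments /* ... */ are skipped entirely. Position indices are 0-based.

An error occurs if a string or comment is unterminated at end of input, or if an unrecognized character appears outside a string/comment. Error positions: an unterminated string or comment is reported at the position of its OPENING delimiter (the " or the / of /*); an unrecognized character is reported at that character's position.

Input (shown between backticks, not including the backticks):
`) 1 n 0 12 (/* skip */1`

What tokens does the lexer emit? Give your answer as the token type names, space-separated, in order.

pos=0: emit RPAREN ')'
pos=2: emit NUM '1' (now at pos=3)
pos=4: emit ID 'n' (now at pos=5)
pos=6: emit NUM '0' (now at pos=7)
pos=8: emit NUM '12' (now at pos=10)
pos=11: emit LPAREN '('
pos=12: enter COMMENT mode (saw '/*')
exit COMMENT mode (now at pos=22)
pos=22: emit NUM '1' (now at pos=23)
DONE. 7 tokens: [RPAREN, NUM, ID, NUM, NUM, LPAREN, NUM]

Answer: RPAREN NUM ID NUM NUM LPAREN NUM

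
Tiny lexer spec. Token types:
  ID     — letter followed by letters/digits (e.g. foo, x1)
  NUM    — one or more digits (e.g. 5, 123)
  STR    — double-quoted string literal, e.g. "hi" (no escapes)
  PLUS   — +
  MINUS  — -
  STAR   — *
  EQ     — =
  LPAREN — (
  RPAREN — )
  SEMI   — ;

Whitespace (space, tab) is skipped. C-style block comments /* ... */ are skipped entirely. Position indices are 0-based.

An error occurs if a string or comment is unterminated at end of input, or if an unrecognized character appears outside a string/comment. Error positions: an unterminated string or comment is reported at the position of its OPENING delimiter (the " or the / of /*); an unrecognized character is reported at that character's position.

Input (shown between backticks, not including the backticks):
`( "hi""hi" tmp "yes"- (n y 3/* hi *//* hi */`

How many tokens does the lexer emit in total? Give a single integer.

Answer: 10

Derivation:
pos=0: emit LPAREN '('
pos=2: enter STRING mode
pos=2: emit STR "hi" (now at pos=6)
pos=6: enter STRING mode
pos=6: emit STR "hi" (now at pos=10)
pos=11: emit ID 'tmp' (now at pos=14)
pos=15: enter STRING mode
pos=15: emit STR "yes" (now at pos=20)
pos=20: emit MINUS '-'
pos=22: emit LPAREN '('
pos=23: emit ID 'n' (now at pos=24)
pos=25: emit ID 'y' (now at pos=26)
pos=27: emit NUM '3' (now at pos=28)
pos=28: enter COMMENT mode (saw '/*')
exit COMMENT mode (now at pos=36)
pos=36: enter COMMENT mode (saw '/*')
exit COMMENT mode (now at pos=44)
DONE. 10 tokens: [LPAREN, STR, STR, ID, STR, MINUS, LPAREN, ID, ID, NUM]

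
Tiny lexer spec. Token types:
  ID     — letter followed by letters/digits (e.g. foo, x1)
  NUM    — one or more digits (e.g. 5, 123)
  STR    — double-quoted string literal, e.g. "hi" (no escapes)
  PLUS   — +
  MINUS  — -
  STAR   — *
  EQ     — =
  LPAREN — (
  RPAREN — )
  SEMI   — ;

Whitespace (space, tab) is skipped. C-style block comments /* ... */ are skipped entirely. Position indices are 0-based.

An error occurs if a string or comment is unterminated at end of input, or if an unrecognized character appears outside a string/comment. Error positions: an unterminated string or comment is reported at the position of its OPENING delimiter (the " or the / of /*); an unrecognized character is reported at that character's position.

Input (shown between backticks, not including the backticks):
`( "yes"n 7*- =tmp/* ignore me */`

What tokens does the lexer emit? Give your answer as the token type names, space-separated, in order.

Answer: LPAREN STR ID NUM STAR MINUS EQ ID

Derivation:
pos=0: emit LPAREN '('
pos=2: enter STRING mode
pos=2: emit STR "yes" (now at pos=7)
pos=7: emit ID 'n' (now at pos=8)
pos=9: emit NUM '7' (now at pos=10)
pos=10: emit STAR '*'
pos=11: emit MINUS '-'
pos=13: emit EQ '='
pos=14: emit ID 'tmp' (now at pos=17)
pos=17: enter COMMENT mode (saw '/*')
exit COMMENT mode (now at pos=32)
DONE. 8 tokens: [LPAREN, STR, ID, NUM, STAR, MINUS, EQ, ID]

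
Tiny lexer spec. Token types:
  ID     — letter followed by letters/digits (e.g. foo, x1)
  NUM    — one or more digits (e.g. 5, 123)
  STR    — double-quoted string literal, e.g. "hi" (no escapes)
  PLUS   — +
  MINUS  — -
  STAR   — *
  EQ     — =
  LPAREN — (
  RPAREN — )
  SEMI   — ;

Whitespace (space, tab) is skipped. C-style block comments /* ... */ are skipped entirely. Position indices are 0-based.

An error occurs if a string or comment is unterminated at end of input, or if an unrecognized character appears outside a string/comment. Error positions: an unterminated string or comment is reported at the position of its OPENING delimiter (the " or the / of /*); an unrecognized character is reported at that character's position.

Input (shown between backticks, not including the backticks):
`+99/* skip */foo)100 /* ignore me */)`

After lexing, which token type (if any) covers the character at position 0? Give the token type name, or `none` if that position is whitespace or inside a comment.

pos=0: emit PLUS '+'
pos=1: emit NUM '99' (now at pos=3)
pos=3: enter COMMENT mode (saw '/*')
exit COMMENT mode (now at pos=13)
pos=13: emit ID 'foo' (now at pos=16)
pos=16: emit RPAREN ')'
pos=17: emit NUM '100' (now at pos=20)
pos=21: enter COMMENT mode (saw '/*')
exit COMMENT mode (now at pos=36)
pos=36: emit RPAREN ')'
DONE. 6 tokens: [PLUS, NUM, ID, RPAREN, NUM, RPAREN]
Position 0: char is '+' -> PLUS

Answer: PLUS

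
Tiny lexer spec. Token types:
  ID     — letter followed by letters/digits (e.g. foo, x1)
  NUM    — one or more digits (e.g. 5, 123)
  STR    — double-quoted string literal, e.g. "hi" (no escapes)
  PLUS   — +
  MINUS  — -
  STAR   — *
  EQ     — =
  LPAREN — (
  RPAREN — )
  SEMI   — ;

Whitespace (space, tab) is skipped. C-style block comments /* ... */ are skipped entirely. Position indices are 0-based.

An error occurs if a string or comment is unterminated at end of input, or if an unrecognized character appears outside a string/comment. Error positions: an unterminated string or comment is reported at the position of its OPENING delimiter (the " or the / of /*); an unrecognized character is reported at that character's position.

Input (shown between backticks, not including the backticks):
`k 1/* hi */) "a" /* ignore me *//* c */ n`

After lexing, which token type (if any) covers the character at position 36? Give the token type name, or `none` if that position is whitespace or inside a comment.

pos=0: emit ID 'k' (now at pos=1)
pos=2: emit NUM '1' (now at pos=3)
pos=3: enter COMMENT mode (saw '/*')
exit COMMENT mode (now at pos=11)
pos=11: emit RPAREN ')'
pos=13: enter STRING mode
pos=13: emit STR "a" (now at pos=16)
pos=17: enter COMMENT mode (saw '/*')
exit COMMENT mode (now at pos=32)
pos=32: enter COMMENT mode (saw '/*')
exit COMMENT mode (now at pos=39)
pos=40: emit ID 'n' (now at pos=41)
DONE. 5 tokens: [ID, NUM, RPAREN, STR, ID]
Position 36: char is ' ' -> none

Answer: none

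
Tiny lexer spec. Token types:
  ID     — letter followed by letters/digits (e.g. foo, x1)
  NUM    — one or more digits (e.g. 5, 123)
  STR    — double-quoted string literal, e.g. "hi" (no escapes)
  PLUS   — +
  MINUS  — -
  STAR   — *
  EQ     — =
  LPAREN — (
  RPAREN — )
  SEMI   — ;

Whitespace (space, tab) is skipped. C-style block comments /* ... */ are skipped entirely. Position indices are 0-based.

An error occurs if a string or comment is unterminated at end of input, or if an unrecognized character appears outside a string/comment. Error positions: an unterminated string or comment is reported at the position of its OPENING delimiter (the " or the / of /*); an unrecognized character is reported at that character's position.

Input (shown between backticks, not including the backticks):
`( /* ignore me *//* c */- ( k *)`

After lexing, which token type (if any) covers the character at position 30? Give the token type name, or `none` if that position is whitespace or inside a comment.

pos=0: emit LPAREN '('
pos=2: enter COMMENT mode (saw '/*')
exit COMMENT mode (now at pos=17)
pos=17: enter COMMENT mode (saw '/*')
exit COMMENT mode (now at pos=24)
pos=24: emit MINUS '-'
pos=26: emit LPAREN '('
pos=28: emit ID 'k' (now at pos=29)
pos=30: emit STAR '*'
pos=31: emit RPAREN ')'
DONE. 6 tokens: [LPAREN, MINUS, LPAREN, ID, STAR, RPAREN]
Position 30: char is '*' -> STAR

Answer: STAR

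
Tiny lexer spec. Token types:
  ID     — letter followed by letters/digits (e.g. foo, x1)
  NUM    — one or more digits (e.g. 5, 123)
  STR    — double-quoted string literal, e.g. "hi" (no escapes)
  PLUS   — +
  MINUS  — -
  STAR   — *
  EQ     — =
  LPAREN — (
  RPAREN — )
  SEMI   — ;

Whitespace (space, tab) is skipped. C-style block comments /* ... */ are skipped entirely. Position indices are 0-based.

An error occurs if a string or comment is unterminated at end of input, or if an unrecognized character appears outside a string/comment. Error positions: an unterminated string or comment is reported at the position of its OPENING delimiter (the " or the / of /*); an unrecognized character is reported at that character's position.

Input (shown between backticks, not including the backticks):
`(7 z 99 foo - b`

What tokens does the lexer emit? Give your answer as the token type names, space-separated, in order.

Answer: LPAREN NUM ID NUM ID MINUS ID

Derivation:
pos=0: emit LPAREN '('
pos=1: emit NUM '7' (now at pos=2)
pos=3: emit ID 'z' (now at pos=4)
pos=5: emit NUM '99' (now at pos=7)
pos=8: emit ID 'foo' (now at pos=11)
pos=12: emit MINUS '-'
pos=14: emit ID 'b' (now at pos=15)
DONE. 7 tokens: [LPAREN, NUM, ID, NUM, ID, MINUS, ID]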